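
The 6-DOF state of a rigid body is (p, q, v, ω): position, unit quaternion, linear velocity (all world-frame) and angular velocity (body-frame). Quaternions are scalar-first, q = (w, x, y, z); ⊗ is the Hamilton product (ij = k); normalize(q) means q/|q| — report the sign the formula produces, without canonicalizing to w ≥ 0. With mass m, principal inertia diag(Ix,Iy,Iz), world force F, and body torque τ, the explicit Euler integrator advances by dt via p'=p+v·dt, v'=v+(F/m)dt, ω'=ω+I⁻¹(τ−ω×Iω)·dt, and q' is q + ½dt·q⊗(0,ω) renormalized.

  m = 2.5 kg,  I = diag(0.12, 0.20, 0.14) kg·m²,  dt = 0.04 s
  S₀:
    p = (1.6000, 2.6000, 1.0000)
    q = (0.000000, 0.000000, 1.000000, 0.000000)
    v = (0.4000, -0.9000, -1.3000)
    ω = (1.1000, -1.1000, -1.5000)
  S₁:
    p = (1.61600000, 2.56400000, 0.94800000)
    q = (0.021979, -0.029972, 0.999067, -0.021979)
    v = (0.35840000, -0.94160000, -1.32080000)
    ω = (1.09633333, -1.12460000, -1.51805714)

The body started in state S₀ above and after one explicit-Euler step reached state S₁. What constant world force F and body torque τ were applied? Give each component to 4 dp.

Δω = ω₁−ω₀ = (-0.00366667, -0.02460000, -0.01805714)
gyro term ω₀×Iω₀ = (-0.0990, 0.0330, -0.0968)
applied torque τ = (-0.1100, -0.0900, -0.1600)
Δv = v₁−v₀ = (-0.04160000, -0.04160000, -0.02080000)
m·(v₁−v₀)/dt = (-2.6000, -2.6000, -1.3000)

F = (-2.6000, -2.6000, -1.3000)
τ = (-0.1100, -0.0900, -0.1600)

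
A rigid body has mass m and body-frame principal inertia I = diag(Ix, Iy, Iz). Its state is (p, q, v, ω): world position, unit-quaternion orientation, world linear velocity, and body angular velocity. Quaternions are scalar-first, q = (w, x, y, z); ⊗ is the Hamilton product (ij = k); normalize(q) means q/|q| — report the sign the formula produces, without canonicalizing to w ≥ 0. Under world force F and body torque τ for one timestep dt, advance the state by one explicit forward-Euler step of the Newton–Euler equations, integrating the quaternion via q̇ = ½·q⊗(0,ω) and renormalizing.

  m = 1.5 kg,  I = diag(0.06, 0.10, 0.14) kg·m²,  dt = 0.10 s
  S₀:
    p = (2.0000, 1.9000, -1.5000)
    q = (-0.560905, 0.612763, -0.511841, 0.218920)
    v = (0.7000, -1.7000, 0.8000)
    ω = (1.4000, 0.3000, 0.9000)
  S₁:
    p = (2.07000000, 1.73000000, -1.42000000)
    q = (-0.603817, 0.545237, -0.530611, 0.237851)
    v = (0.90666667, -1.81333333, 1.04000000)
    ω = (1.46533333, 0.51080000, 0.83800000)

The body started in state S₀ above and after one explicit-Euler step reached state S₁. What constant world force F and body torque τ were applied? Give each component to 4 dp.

F = (3.1000, -1.7000, 3.6000)
τ = (0.0500, 0.1100, -0.0700)

Δv = v₁−v₀ = (0.20666667, -0.11333333, 0.24000000)
applied force F = (3.1000, -1.7000, 3.6000)
ω₁ − ω₀ = (0.06533333, 0.21080000, -0.06200000)
ω₀×(Iω₀) = (0.0108, -0.1008, 0.0168)
τ = I·(Δω/dt) + ω₀×(Iω₀) = (0.0500, 0.1100, -0.0700)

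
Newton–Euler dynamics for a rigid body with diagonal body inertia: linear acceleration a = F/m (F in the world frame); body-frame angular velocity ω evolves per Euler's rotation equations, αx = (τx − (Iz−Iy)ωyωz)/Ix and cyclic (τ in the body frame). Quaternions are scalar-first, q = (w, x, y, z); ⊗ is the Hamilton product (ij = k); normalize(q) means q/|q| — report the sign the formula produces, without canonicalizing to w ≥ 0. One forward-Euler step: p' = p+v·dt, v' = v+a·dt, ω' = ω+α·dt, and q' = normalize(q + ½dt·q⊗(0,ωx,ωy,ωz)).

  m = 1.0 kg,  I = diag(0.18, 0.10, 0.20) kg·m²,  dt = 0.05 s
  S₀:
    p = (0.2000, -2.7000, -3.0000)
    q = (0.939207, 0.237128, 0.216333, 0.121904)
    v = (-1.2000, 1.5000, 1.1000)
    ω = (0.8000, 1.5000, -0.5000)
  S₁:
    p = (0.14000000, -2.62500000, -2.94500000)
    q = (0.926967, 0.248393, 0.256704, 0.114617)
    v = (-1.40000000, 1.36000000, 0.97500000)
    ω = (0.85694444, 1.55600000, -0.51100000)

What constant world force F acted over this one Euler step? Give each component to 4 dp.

F = (-4.0000, -2.8000, -2.5000)

v₁ − v₀ = (-0.20000000, -0.14000000, -0.12500000)
m·(v₁−v₀)/dt = (-4.0000, -2.8000, -2.5000)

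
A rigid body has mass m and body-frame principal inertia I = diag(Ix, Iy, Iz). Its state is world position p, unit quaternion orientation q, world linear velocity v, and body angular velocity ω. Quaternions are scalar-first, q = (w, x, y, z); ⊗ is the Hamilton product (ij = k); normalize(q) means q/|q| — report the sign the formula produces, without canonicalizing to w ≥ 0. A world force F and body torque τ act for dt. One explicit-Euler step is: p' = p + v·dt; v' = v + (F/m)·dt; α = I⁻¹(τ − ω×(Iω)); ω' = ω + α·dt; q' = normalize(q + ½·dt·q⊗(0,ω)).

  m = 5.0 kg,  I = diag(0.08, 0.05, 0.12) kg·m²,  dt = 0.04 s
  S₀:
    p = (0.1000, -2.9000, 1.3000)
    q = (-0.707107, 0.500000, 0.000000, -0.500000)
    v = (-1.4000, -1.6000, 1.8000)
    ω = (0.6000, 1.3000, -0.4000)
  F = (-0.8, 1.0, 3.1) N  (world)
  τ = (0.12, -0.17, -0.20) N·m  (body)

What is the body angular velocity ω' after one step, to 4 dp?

ω' = (0.6782, 1.1563, -0.4589)

precession coupling ω×(Iω) = (-0.0364, 0.0096, -0.0234)
α = I⁻¹(τ − ω×Iω) = (1.9550, -3.5920, -1.4717)
ω' = ω + α·dt = (0.6782, 1.1563, -0.4589)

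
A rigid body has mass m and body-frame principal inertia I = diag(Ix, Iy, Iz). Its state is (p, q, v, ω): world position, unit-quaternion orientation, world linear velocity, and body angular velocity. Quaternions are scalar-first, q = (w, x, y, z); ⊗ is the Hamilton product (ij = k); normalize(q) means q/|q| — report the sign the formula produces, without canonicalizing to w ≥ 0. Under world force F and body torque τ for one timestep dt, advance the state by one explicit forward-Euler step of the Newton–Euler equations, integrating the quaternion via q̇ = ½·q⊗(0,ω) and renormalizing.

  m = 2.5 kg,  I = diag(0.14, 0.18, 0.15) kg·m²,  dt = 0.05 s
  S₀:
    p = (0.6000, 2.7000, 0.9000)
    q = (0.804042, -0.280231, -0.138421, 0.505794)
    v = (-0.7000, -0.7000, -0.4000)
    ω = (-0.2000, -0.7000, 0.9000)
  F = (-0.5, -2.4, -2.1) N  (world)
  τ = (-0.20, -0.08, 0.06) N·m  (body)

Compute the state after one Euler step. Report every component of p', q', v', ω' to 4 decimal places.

p' = (0.5650, 2.6650, 0.8800)
q' = (0.7885, -0.2784, -0.1487, 0.5279)
v' = (-0.7100, -0.7480, -0.4420)
ω' = (-0.2782, -0.7227, 0.9181)

ω×(Iω) gyroscopic = (0.0189, 0.0018, 0.0056)
α = I⁻¹(τ − ω×Iω) = (-1.5636, -0.4544, 0.3627)
new body rate ω' = (-0.2782, -0.7227, 0.9181)
q⊗(0,ω) = (-0.6081555, 0.0686685, -0.4117803, 0.8921153)
updated quaternion q' = (0.7885, -0.2784, -0.1487, 0.5279)
a = (-0.2000, -0.9600, -0.8400)
new position p' = (0.5650, 2.6650, 0.8800)
new velocity v' = (-0.7100, -0.7480, -0.4420)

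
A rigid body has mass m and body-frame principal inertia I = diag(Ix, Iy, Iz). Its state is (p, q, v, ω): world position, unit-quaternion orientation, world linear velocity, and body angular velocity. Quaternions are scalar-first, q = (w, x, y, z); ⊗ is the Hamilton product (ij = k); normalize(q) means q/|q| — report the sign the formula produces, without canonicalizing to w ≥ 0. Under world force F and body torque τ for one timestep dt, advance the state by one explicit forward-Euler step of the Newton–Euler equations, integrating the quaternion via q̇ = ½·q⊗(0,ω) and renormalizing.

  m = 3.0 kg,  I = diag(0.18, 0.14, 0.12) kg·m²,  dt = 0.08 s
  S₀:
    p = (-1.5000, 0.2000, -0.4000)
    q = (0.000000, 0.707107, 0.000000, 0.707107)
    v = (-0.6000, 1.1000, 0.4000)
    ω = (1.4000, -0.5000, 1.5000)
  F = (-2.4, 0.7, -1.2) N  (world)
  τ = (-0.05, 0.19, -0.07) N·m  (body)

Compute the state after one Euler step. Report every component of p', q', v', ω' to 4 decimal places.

p' = (-1.5480, 0.2880, -0.3680)
q' = (-0.0817, 0.7187, -0.0028, 0.6905)
v' = (-0.6640, 1.1187, 0.3680)
ω' = (1.3711, -0.4634, 1.4347)

a = (-0.8000, 0.2333, -0.4000)
new position p' = (-1.5480, 0.2880, -0.3680)
v' = v + a·dt = (-0.6640, 1.1187, 0.3680)
precession coupling ω×(Iω) = (0.0150, 0.1260, 0.0280)
α = I⁻¹(τ − ω×Iω) = (-0.3611, 0.4571, -0.8167)
ω' = ω + α·dt = (1.3711, -0.4634, 1.4347)
Hamilton product q⊗(0,ω) = (-2.0506103, 0.3535535, -0.0707107, -0.3535535)
updated quaternion q' = (-0.0817, 0.7187, -0.0028, 0.6905)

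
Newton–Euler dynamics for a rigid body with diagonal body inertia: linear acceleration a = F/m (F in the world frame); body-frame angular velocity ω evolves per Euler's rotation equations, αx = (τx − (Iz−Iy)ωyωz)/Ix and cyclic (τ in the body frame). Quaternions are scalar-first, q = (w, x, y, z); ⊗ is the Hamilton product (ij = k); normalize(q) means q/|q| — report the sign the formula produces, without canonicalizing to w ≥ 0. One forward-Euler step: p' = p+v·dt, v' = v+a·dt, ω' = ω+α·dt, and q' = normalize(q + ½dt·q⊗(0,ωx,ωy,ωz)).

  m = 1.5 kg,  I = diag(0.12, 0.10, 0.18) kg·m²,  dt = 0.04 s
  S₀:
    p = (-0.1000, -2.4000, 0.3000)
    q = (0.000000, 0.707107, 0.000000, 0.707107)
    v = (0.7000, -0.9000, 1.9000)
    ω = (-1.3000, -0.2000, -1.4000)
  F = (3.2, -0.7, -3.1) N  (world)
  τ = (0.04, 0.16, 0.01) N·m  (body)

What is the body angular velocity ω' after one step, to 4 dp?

precession coupling ω×(Iω) = (0.0224, -0.1092, -0.0052)
(τ − ω×Iω)/I = (0.1467, 2.6920, 0.0844)
ω + α·dt = (-1.2941, -0.0923, -1.3966)

ω' = (-1.2941, -0.0923, -1.3966)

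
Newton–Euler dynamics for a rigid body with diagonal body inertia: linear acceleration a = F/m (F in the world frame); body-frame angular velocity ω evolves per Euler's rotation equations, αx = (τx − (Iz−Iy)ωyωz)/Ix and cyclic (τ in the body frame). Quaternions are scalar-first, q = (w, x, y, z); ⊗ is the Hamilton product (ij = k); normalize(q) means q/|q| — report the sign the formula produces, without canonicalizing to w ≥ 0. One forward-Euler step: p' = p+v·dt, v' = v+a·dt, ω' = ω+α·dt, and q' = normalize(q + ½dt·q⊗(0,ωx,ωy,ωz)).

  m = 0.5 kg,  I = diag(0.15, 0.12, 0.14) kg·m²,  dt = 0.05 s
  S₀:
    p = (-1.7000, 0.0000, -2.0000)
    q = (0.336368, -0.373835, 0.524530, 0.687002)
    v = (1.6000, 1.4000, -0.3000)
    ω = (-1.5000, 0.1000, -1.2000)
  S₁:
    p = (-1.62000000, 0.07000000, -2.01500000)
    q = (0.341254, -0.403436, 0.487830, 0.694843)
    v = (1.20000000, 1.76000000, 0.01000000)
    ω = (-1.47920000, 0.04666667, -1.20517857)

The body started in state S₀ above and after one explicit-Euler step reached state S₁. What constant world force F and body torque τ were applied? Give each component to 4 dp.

ω₁ − ω₀ = (0.02080000, -0.05333333, -0.00517857)
I·α + gyro = (0.0600, -0.1100, -0.0100)
v₁ − v₀ = (-0.40000000, 0.36000000, 0.31000000)
applied force F = (-4.0000, 3.6000, 3.1000)

F = (-4.0000, 3.6000, 3.1000)
τ = (0.0600, -0.1100, -0.0100)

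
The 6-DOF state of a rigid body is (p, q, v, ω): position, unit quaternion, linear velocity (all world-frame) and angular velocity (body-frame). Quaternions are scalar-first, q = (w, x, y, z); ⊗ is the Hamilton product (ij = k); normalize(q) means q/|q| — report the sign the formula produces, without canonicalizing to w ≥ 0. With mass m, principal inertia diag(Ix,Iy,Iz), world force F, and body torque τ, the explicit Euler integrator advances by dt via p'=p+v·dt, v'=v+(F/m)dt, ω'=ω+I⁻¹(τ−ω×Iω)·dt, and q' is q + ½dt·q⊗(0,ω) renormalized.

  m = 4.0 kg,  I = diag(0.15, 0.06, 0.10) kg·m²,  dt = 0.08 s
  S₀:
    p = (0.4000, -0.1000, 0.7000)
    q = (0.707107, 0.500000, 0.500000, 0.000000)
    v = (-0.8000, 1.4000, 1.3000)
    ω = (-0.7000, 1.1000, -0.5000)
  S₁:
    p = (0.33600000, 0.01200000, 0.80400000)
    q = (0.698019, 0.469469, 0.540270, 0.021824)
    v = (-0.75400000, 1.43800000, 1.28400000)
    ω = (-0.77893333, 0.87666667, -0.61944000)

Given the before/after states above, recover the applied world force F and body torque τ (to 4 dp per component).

velocity change Δv = (0.04600000, 0.03800000, -0.01600000)
F = m·Δv/dt = (2.3000, 1.9000, -0.8000)
ω₁ − ω₀ = (-0.07893333, -0.22333333, -0.11944000)
I·α + gyro = (-0.1700, -0.1500, -0.0800)

F = (2.3000, 1.9000, -0.8000)
τ = (-0.1700, -0.1500, -0.0800)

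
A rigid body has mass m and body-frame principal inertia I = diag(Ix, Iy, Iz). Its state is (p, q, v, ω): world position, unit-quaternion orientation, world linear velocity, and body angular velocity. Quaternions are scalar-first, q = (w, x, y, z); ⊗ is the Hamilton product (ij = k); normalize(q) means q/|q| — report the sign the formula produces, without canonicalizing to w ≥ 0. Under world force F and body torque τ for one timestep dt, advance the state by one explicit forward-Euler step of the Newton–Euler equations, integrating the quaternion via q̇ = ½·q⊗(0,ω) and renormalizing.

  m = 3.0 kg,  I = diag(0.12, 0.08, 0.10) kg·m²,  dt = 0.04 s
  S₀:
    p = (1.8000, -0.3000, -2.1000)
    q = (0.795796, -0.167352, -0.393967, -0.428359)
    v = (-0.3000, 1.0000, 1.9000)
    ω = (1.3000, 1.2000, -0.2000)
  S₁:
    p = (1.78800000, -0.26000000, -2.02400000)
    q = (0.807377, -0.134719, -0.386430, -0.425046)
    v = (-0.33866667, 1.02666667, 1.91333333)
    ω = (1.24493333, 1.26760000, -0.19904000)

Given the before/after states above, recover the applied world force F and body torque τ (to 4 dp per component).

F = (-2.9000, 2.0000, 1.0000)
τ = (-0.1700, 0.1300, -0.0600)

ω₁ − ω₀ = (-0.05506667, 0.06760000, 0.00096000)
ω₀×(Iω₀) = (-0.0048, -0.0052, -0.0624)
I·α + gyro = (-0.1700, 0.1300, -0.0600)
velocity change Δv = (-0.03866667, 0.02666667, 0.01333333)
m·(v₁−v₀)/dt = (-2.9000, 2.0000, 1.0000)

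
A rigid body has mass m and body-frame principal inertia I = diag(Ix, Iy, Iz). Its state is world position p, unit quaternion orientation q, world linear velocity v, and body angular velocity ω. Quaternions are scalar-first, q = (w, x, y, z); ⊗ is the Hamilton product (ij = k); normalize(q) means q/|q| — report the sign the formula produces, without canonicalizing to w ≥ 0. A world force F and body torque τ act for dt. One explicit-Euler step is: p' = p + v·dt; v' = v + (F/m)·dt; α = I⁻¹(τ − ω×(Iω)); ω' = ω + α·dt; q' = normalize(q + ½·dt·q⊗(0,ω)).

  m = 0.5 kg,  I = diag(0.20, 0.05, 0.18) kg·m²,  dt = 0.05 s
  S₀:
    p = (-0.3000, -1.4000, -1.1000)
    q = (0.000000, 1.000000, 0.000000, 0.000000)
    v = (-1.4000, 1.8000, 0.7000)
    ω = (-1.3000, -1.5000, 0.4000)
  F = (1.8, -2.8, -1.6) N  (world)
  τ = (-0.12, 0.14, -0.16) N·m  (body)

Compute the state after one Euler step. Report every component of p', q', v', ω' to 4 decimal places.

p' = (-0.3700, -1.3100, -1.0650)
q' = (0.0325, 0.9987, -0.0100, -0.0375)
v' = (-1.2200, 1.5200, 0.5400)
ω' = (-1.3105, -1.3496, 0.4368)

gyro term ω×Iω = (-0.0780, -0.0104, -0.2925)
α = I⁻¹(τ − ω×Iω) = (-0.2100, 3.0080, 0.7361)
new body rate ω' = (-1.3105, -1.3496, 0.4368)
Hamilton product q⊗(0,ω) = (1.3000000, 0.0000000, -0.4000000, -1.5000000)
q + ½dt·q⊗(0,ω), renormalized = (0.0325, 0.9987, -0.0100, -0.0375)
p + v·dt = (-0.3700, -1.3100, -1.0650)
v' = v + a·dt = (-1.2200, 1.5200, 0.5400)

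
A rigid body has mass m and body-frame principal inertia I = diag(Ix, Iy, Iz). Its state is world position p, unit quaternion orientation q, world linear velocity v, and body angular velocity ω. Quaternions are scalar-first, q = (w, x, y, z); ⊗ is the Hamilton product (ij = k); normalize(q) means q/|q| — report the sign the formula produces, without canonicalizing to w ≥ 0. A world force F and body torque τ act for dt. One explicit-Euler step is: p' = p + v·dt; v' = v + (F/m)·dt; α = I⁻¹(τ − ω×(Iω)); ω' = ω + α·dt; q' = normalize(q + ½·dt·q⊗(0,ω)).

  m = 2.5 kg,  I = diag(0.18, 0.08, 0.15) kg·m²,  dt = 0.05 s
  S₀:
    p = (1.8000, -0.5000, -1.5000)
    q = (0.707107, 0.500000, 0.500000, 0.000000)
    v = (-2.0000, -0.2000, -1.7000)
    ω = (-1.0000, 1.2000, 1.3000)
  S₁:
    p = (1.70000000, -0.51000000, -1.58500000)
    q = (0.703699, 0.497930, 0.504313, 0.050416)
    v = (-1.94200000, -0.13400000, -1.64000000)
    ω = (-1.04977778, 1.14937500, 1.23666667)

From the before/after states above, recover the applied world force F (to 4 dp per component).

velocity change Δv = (0.05800000, 0.06600000, 0.06000000)
m·(v₁−v₀)/dt = (2.9000, 3.3000, 3.0000)

F = (2.9000, 3.3000, 3.0000)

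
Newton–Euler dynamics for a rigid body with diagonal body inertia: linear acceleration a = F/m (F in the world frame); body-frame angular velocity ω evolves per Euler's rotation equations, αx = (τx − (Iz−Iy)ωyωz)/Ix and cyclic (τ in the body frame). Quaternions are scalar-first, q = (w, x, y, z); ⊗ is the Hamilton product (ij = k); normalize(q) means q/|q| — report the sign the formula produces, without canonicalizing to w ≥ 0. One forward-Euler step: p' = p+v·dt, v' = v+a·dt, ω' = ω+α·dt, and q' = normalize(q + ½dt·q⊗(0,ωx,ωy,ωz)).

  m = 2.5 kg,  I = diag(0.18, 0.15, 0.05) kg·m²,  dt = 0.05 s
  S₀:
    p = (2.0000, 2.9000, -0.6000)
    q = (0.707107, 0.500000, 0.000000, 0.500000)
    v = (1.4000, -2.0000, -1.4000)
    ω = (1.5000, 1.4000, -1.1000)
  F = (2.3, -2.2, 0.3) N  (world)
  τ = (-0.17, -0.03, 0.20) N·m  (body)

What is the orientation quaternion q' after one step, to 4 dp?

q' = (0.7009, 0.5082, 0.0572, 0.4972)

Hamilton product q⊗(0,ω) = (-0.2000000, 0.3606605, 2.2899498, -0.0778177)
q' = normalize(q + ½dt·q⊗(0,ω)) = (0.7009, 0.5082, 0.0572, 0.4972)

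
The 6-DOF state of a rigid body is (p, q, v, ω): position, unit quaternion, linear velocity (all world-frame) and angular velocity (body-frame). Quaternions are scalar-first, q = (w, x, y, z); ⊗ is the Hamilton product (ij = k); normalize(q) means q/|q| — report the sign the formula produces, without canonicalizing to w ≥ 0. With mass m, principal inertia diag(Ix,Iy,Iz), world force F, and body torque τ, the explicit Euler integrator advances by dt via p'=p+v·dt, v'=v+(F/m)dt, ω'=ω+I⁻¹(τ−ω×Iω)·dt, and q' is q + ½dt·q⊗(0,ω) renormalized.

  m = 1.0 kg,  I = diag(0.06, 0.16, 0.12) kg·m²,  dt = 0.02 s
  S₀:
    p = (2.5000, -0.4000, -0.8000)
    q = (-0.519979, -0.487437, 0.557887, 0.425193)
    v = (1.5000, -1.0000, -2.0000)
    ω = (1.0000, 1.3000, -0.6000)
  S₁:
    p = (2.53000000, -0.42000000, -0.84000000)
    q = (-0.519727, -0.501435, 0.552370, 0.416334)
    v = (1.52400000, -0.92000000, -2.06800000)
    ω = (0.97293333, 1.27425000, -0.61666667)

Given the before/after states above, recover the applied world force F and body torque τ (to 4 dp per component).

ω₁ − ω₀ = (-0.02706667, -0.02575000, -0.01666667)
τ = I·(Δω/dt) + ω₀×(Iω₀) = (-0.0500, -0.1700, 0.0300)
Δv = v₁−v₀ = (0.02400000, 0.08000000, -0.06800000)
F = m·Δv/dt = (1.2000, 4.0000, -3.4000)

F = (1.2000, 4.0000, -3.4000)
τ = (-0.0500, -0.1700, 0.0300)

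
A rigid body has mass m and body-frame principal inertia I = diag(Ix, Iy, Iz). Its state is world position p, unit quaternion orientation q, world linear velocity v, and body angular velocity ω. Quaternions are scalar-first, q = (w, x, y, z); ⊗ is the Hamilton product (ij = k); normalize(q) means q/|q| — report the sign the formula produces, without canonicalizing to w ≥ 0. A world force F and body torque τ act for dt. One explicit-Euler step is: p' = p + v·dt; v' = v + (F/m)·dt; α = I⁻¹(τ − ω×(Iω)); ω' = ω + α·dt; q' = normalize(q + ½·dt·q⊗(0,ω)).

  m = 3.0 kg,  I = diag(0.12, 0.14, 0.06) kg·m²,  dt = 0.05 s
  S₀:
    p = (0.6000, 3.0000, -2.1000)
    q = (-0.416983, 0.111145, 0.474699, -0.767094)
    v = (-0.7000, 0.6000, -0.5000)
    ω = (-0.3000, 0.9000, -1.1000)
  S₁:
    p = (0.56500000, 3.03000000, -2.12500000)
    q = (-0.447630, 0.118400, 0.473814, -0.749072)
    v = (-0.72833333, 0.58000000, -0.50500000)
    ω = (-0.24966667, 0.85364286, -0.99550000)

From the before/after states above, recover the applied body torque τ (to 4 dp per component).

τ = (0.2000, -0.1100, 0.1200)

ω₁ − ω₀ = (0.05033333, -0.04635714, 0.10450000)
I·α + gyro = (0.2000, -0.1100, 0.1200)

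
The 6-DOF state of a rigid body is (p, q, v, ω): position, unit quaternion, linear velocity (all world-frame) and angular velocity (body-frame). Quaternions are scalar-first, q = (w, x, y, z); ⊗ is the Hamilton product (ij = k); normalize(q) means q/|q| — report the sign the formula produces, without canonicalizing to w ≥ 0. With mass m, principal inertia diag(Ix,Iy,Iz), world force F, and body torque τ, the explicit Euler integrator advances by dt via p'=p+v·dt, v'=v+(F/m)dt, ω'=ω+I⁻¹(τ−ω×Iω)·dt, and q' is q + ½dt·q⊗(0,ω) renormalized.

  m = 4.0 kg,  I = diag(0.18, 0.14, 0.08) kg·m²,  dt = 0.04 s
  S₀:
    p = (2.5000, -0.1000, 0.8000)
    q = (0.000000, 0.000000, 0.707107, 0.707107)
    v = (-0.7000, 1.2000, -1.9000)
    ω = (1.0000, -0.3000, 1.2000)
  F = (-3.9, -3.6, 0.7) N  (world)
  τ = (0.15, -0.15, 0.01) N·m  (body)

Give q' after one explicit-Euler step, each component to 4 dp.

q⊗(0,ω) = (-0.6363963, 1.0606605, 0.7071070, -0.7071070)
q' = normalize(q + ½dt·q⊗(0,ω)) = (-0.0127, 0.0212, 0.7209, 0.6926)

q' = (-0.0127, 0.0212, 0.7209, 0.6926)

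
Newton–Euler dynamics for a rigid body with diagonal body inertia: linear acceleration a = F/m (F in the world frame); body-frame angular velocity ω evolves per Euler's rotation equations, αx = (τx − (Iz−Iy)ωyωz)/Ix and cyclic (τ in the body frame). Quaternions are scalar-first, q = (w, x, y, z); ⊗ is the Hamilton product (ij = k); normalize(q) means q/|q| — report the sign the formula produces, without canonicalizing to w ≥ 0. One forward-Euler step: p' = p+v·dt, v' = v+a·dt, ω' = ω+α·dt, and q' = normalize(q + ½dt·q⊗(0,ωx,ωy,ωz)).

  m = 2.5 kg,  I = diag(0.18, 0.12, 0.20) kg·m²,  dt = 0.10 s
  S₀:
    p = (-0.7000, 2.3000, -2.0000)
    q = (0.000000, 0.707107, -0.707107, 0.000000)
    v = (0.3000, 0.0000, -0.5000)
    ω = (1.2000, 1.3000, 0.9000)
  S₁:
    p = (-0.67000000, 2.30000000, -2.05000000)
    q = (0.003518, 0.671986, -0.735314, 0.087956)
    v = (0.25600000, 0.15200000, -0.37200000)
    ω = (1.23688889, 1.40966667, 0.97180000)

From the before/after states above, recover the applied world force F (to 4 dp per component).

v₁ − v₀ = (-0.04400000, 0.15200000, 0.12800000)
m·(v₁−v₀)/dt = (-1.1000, 3.8000, 3.2000)

F = (-1.1000, 3.8000, 3.2000)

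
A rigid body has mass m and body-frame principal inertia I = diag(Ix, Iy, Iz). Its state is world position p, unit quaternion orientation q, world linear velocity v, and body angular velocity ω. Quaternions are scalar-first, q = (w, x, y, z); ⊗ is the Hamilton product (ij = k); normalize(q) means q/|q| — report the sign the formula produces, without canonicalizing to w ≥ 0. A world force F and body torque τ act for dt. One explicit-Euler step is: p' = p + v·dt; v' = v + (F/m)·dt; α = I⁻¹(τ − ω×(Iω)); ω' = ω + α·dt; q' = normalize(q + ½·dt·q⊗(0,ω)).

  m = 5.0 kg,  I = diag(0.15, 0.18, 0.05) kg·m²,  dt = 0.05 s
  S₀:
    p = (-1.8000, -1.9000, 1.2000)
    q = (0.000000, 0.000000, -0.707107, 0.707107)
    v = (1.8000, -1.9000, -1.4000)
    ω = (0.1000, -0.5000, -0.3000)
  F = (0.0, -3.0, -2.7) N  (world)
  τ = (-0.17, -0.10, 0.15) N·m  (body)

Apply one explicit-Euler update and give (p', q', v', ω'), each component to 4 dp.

p' = (-1.7100, -1.9950, 1.1300)
q' = (-0.0035, 0.0141, -0.7053, 0.7088)
v' = (1.8000, -1.9300, -1.4270)
ω' = (0.0498, -0.5269, -0.1485)

a = F/m = (0.0000, -0.6000, -0.5400)
new position p' = (-1.7100, -1.9950, 1.1300)
v' = v + a·dt = (1.8000, -1.9300, -1.4270)
α = I⁻¹(τ − ω×Iω) = (-1.0033, -0.5389, 3.0300)
ω' = ω + α·dt = (0.0498, -0.5269, -0.1485)
2q̇ = q⊗(0,ω) = (-0.1414214, 0.5656856, 0.0707107, 0.0707107)
updated quaternion q' = (-0.0035, 0.0141, -0.7053, 0.7088)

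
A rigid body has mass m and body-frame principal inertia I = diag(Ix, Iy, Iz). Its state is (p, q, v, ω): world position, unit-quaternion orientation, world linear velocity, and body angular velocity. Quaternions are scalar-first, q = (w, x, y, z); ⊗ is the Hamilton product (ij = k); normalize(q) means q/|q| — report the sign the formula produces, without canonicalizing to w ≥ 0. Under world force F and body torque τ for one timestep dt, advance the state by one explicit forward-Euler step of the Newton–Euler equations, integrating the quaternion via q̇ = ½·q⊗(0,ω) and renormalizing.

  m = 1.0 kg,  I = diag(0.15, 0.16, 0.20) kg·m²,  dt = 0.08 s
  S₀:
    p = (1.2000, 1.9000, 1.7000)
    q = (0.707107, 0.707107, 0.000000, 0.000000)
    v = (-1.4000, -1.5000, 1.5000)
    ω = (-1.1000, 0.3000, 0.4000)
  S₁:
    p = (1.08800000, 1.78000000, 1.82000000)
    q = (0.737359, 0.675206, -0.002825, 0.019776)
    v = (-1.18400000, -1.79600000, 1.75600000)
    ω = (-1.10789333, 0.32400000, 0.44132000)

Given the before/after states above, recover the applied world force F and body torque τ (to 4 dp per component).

F = (2.7000, -3.7000, 3.2000)
τ = (-0.0100, 0.0700, 0.1000)

v₁ − v₀ = (0.21600000, -0.29600000, 0.25600000)
m·(v₁−v₀)/dt = (2.7000, -3.7000, 3.2000)
Δω = ω₁−ω₀ = (-0.00789333, 0.02400000, 0.04132000)
I·α + gyro = (-0.0100, 0.0700, 0.1000)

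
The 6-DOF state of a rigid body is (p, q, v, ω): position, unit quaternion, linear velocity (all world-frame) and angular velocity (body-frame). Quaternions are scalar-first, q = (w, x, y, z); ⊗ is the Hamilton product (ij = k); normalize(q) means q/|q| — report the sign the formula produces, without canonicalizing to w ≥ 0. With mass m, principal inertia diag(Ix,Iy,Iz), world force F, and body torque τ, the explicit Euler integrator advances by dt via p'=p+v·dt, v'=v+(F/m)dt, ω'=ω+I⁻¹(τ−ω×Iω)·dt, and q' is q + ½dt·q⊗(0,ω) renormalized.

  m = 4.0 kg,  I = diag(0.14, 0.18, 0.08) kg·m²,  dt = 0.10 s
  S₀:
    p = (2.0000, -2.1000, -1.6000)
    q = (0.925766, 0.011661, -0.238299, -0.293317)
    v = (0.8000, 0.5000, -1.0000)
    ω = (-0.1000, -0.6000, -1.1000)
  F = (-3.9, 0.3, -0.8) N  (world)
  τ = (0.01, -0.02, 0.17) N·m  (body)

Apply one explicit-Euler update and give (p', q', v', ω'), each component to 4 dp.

p + v·dt = (2.0800, -2.0500, -1.7000)
new velocity v' = (0.7025, 0.5075, -1.0200)
ω×(Iω) gyroscopic = (-0.0660, 0.0066, 0.0024)
α = I⁻¹(τ − ω×Iω) = (0.5429, -0.1478, 2.0950)
new body rate ω' = (-0.0457, -0.6148, -0.8905)
2q̇ = q⊗(0,ω) = (-0.4644620, -0.0064379, -0.5133008, -1.0491691)
updated quaternion q' = (0.9008, 0.0113, -0.2634, -0.3451)

p' = (2.0800, -2.0500, -1.7000)
q' = (0.9008, 0.0113, -0.2634, -0.3451)
v' = (0.7025, 0.5075, -1.0200)
ω' = (-0.0457, -0.6148, -0.8905)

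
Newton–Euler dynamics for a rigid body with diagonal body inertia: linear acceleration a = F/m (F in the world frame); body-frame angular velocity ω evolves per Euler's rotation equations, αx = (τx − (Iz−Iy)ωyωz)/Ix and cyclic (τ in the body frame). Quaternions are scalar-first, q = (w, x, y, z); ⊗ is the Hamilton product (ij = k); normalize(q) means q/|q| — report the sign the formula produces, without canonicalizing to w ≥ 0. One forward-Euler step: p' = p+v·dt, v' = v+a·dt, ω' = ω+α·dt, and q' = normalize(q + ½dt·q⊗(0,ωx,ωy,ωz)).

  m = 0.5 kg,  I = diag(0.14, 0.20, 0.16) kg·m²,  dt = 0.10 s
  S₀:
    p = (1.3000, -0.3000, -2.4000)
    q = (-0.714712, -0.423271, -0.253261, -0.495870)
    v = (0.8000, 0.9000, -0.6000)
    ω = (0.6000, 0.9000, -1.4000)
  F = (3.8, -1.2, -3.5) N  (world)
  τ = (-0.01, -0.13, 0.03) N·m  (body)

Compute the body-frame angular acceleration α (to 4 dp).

α = (-0.4314, -0.7340, -0.0150)

ω×(Iω) gyroscopic = (0.0504, 0.0168, 0.0324)
(τ − ω×Iω)/I = (-0.4314, -0.7340, -0.0150)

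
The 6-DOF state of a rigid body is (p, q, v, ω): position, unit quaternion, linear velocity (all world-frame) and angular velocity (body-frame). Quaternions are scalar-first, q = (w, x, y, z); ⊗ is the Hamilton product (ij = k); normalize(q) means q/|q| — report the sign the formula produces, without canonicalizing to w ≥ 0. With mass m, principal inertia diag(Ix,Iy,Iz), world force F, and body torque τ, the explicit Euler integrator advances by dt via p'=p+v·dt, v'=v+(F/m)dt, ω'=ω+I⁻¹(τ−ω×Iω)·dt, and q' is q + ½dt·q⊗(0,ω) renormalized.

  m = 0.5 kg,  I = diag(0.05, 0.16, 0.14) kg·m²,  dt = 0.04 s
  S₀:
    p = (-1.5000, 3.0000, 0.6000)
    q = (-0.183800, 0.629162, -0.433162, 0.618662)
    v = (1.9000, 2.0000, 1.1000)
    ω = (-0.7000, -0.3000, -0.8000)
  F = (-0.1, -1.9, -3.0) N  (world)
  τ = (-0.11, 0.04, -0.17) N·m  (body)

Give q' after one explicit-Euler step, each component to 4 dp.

q' = (-0.1677, 0.6422, -0.4305, 0.6116)

q⊗(0,ω) = (0.8053944, 0.6607882, 0.1254062, -0.3449220)
updated quaternion q' = (-0.1677, 0.6422, -0.4305, 0.6116)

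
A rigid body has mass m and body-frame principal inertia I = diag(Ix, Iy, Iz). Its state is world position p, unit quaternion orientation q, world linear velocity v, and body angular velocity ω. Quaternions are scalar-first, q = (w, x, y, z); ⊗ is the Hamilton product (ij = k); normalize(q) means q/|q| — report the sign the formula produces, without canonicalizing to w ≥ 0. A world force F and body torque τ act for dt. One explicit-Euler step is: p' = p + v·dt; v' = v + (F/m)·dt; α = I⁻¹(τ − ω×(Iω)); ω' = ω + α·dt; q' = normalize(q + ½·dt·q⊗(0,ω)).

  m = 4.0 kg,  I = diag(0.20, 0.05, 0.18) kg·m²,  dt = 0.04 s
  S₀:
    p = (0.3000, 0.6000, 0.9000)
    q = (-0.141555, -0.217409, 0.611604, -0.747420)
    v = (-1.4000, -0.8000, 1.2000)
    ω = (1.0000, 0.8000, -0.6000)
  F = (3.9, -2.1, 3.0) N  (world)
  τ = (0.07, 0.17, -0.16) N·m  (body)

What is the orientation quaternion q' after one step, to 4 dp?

Hamilton product q⊗(0,ω) = (-0.7203262, 0.0894186, -0.9911094, -0.7005982)
q + ½dt·q⊗(0,ω), renormalized = (-0.1559, -0.2155, 0.5915, -0.7611)

q' = (-0.1559, -0.2155, 0.5915, -0.7611)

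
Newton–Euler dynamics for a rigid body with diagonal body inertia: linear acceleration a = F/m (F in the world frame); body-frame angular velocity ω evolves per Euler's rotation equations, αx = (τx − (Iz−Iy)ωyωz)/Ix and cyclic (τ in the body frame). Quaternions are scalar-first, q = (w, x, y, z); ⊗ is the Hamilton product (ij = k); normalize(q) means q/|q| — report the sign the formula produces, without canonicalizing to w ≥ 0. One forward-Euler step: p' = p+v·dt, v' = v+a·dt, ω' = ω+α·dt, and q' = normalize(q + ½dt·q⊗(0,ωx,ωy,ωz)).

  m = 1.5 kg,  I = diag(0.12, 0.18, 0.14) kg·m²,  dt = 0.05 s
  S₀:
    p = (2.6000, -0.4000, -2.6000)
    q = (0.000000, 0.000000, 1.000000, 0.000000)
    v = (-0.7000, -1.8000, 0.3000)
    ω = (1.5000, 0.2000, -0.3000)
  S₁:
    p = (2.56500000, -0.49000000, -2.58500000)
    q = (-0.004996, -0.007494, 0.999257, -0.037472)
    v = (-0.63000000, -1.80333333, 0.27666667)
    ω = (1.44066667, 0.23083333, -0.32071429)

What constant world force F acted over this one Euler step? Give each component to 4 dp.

F = (2.1000, -0.1000, -0.7000)

velocity change Δv = (0.07000000, -0.00333333, -0.02333333)
m·(v₁−v₀)/dt = (2.1000, -0.1000, -0.7000)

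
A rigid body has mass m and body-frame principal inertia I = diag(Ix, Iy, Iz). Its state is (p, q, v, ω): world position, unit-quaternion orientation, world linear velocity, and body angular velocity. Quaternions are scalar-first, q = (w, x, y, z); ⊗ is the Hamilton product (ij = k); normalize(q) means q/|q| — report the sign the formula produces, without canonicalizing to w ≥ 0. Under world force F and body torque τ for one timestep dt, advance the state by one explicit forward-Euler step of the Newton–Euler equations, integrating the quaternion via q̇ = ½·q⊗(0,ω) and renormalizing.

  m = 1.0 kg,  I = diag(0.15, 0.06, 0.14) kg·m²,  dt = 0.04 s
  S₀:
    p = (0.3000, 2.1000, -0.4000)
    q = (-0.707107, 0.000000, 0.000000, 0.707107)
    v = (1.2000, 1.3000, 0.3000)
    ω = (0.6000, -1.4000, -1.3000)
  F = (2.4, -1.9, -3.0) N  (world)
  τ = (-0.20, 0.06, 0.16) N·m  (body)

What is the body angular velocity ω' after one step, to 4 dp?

ω' = (0.5078, -1.3548, -1.2759)

gyro term ω×Iω = (0.1456, -0.0078, 0.0756)
angular accel α = (-2.3040, 1.1300, 0.6029)
ω + α·dt = (0.5078, -1.3548, -1.2759)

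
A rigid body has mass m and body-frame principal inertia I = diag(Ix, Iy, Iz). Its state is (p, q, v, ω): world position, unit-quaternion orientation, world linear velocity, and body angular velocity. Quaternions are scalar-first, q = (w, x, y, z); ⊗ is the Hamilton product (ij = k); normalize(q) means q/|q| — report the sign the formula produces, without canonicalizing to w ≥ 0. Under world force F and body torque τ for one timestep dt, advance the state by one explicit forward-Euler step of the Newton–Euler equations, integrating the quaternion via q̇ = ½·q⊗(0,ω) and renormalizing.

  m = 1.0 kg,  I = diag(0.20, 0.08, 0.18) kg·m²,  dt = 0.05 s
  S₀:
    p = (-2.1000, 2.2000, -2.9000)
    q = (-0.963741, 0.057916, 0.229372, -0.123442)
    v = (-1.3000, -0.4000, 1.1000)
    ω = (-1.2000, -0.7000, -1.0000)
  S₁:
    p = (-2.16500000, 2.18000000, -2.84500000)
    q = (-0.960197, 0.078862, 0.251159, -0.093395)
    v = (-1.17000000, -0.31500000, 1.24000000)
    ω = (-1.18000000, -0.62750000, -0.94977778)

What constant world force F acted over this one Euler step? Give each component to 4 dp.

v₁ − v₀ = (0.13000000, 0.08500000, 0.14000000)
F = m·Δv/dt = (2.6000, 1.7000, 2.8000)

F = (2.6000, 1.7000, 2.8000)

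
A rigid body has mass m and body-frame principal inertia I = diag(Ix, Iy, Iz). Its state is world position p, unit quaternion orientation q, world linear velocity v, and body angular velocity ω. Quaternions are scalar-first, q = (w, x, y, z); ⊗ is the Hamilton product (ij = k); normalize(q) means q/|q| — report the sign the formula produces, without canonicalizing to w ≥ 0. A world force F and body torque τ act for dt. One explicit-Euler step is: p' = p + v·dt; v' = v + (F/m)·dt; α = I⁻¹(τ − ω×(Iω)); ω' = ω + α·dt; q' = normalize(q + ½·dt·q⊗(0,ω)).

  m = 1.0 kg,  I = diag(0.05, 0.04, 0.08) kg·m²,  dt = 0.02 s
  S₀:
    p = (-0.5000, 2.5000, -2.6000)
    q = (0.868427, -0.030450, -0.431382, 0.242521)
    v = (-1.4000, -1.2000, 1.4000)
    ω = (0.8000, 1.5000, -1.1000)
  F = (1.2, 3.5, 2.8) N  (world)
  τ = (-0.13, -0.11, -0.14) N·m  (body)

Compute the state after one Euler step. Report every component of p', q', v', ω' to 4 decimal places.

p' = (-0.5280, 2.4760, -2.5720)
q' = (0.8776, -0.0224, -0.4167, 0.2359)
v' = (-1.3760, -1.1300, 1.4560)
ω' = (0.7744, 1.4318, -1.1320)

gyro term ω×Iω = (-0.0660, 0.0264, -0.0120)
angular accel α = (-1.2800, -3.4100, -1.6000)
new body rate ω' = (0.7744, 1.4318, -1.1320)
2q̇ = q⊗(0,ω) = (0.9382061, 0.8054803, 1.4631623, -0.6558391)
q' = normalize(q + ½dt·q⊗(0,ω)) = (0.8776, -0.0224, -0.4167, 0.2359)
new position p' = (-0.5280, 2.4760, -2.5720)
v + (F/m)dt = (-1.3760, -1.1300, 1.4560)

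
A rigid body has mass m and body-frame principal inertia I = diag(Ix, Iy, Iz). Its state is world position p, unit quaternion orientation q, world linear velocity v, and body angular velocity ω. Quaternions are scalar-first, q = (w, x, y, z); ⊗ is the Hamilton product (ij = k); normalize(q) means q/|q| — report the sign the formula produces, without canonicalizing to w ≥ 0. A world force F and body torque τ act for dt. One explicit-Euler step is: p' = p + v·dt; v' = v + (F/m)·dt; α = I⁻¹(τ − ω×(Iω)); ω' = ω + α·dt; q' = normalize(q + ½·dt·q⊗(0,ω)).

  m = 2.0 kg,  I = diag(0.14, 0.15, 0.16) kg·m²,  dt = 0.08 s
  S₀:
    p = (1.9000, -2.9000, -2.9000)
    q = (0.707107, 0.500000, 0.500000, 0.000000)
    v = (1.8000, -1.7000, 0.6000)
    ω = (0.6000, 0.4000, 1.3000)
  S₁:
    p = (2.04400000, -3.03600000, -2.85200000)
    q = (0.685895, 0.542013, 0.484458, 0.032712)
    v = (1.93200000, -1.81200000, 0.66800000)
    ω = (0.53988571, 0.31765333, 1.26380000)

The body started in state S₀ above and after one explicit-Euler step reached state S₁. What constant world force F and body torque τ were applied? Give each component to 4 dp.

Δv = v₁−v₀ = (0.13200000, -0.11200000, 0.06800000)
m·(v₁−v₀)/dt = (3.3000, -2.8000, 1.7000)
ω₁ − ω₀ = (-0.06011429, -0.08234667, -0.03620000)
I·α + gyro = (-0.1000, -0.1700, -0.0700)

F = (3.3000, -2.8000, 1.7000)
τ = (-0.1000, -0.1700, -0.0700)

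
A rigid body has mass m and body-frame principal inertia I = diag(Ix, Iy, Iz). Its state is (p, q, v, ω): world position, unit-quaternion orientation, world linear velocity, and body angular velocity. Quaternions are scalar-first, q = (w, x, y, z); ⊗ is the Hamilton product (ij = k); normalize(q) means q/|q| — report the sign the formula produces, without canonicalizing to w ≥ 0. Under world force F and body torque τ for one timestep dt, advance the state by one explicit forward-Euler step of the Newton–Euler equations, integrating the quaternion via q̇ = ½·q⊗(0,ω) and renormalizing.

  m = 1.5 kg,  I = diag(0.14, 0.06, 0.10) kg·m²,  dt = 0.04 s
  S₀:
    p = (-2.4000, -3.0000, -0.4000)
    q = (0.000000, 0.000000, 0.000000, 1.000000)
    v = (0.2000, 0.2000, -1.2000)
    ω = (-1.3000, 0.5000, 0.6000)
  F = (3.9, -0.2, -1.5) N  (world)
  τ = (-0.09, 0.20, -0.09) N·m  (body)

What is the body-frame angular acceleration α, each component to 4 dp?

ω×(Iω) gyroscopic = (0.0120, -0.0312, 0.0520)
α = I⁻¹(τ − ω×Iω) = (-0.7286, 3.8533, -1.4200)

α = (-0.7286, 3.8533, -1.4200)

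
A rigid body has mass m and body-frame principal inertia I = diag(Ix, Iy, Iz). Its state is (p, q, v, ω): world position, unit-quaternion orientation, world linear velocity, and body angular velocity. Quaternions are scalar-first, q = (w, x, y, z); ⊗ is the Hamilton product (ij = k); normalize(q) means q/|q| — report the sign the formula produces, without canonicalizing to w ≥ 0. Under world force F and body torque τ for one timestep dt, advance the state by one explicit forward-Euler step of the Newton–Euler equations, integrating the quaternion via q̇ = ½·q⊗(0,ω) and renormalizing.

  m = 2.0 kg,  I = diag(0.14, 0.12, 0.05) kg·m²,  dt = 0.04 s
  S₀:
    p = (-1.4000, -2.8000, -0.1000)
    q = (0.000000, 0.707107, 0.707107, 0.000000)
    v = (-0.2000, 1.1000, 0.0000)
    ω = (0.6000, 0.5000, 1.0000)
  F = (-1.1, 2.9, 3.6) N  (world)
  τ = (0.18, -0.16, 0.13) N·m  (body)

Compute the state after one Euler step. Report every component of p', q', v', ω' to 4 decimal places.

p' = (-1.4080, -2.7560, -0.1000)
q' = (-0.0156, 0.7210, 0.6927, -0.0014)
v' = (-0.2220, 1.1580, 0.0720)
ω' = (0.6614, 0.4287, 1.1088)

linear accel F/m = (-0.5500, 1.4500, 1.8000)
p' = p + v·dt = (-1.4080, -2.7560, -0.1000)
new velocity v' = (-0.2220, 1.1580, 0.0720)
precession coupling ω×(Iω) = (-0.0350, 0.0540, -0.0060)
α = I⁻¹(τ − ω×Iω) = (1.5357, -1.7833, 2.7200)
ω + α·dt = (0.6614, 0.4287, 1.1088)
q⊗(0,ω) = (-0.7778177, 0.7071070, -0.7071070, -0.0707107)
q + ½dt·q⊗(0,ω), renormalized = (-0.0156, 0.7210, 0.6927, -0.0014)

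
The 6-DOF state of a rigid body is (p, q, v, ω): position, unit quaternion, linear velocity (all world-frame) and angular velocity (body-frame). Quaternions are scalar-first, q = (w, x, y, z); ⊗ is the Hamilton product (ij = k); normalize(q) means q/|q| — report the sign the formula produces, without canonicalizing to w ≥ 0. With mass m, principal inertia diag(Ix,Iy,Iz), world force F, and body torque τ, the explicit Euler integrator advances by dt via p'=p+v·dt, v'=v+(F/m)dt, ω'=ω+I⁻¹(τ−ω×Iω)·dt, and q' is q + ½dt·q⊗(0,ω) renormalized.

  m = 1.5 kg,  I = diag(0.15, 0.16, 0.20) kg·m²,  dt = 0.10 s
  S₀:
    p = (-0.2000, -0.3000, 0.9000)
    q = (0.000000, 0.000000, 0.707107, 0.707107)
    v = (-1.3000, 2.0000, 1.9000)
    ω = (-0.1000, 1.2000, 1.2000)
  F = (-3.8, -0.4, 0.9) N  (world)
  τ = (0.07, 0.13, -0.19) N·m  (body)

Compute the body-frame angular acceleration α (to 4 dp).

gyro term ω×Iω = (0.0576, 0.0060, -0.0012)
angular accel α = (0.0827, 0.7750, -0.9440)

α = (0.0827, 0.7750, -0.9440)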